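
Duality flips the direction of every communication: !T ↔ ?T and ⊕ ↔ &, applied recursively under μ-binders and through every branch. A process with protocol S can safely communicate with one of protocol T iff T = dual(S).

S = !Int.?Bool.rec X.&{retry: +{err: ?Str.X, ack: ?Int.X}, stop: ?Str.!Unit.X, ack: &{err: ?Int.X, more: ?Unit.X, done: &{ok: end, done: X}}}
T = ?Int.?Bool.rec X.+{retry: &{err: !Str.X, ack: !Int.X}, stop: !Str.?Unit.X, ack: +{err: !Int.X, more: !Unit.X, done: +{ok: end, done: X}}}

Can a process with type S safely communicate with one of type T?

!Int | ?Int  match
  ?Bool | ?Bool  ✗ same direction on both sides — not dual

NO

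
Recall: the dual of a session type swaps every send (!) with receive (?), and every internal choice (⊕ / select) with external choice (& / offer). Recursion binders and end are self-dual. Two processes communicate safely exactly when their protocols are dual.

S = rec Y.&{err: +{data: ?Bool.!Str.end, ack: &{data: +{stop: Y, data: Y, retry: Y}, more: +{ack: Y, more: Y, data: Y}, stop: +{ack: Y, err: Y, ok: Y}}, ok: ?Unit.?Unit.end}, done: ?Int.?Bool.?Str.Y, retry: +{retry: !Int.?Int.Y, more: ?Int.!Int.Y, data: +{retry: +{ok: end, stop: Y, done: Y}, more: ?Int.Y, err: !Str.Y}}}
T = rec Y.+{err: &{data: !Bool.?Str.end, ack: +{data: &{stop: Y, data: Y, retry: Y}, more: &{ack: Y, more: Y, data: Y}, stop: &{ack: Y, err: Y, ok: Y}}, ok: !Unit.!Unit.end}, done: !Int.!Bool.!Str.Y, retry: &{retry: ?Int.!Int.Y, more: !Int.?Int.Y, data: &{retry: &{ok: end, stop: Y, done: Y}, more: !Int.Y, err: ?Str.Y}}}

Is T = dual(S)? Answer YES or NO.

YES

rec Y vs rec Y  ok (rec unchanged)
  &{err,done,retry} vs +{err,done,retry}  ok same labels
    case err:
      +{data,ack,ok} vs &{data,ack,ok}  ok same labels
        case data:
          ?Bool vs !Bool  ok
            !Str vs ?Str  ok
              end vs end  ok
        case ack:
          &{data,more,stop} vs +{data,more,stop}  ok same labels
            case data:
              +{stop,data,retry} vs &{stop,data,retry}  ok same labels
                case stop:
                  Y vs Y  ok
                case data:
                  Y vs Y  ok
                case retry:
                  Y vs Y  ok
            case more:
              +{ack,more,data} vs &{ack,more,data}  ok same labels
                case ack:
                  Y vs Y  ok
                case more:
                  Y vs Y  ok
                case data:
                  Y vs Y  ok
            case stop:
              +{ack,err,ok} vs &{ack,err,ok}  ok same labels
                case ack:
                  Y vs Y  ok
                case err:
                  Y vs Y  ok
                case ok:
                  Y vs Y  ok
        case ok:
          ?Unit vs !Unit  ok
            ?Unit vs !Unit  ok
              end vs end  ok
    case done:
      ?Int vs !Int  ok
        ?Bool vs !Bool  ok
          ?Str vs !Str  ok
            Y vs Y  ok
    case retry:
      +{retry,more,data} vs &{retry,more,data}  ok same labels
        case retry:
          !Int vs ?Int  ok
            ?Int vs !Int  ok
              Y vs Y  ok
        case more:
          ?Int vs !Int  ok
            !Int vs ?Int  ok
              Y vs Y  ok
        case data:
          +{retry,more,err} vs &{retry,more,err}  ok same labels
            case retry:
              +{ok,stop,done} vs &{ok,stop,done}  ok same labels
                case ok:
                  end vs end  ok
                case stop:
                  Y vs Y  ok
                case done:
                  Y vs Y  ok
            case more:
              ?Int vs !Int  ok
                Y vs Y  ok
            case err:
              !Str vs ?Str  ok
                Y vs Y  ok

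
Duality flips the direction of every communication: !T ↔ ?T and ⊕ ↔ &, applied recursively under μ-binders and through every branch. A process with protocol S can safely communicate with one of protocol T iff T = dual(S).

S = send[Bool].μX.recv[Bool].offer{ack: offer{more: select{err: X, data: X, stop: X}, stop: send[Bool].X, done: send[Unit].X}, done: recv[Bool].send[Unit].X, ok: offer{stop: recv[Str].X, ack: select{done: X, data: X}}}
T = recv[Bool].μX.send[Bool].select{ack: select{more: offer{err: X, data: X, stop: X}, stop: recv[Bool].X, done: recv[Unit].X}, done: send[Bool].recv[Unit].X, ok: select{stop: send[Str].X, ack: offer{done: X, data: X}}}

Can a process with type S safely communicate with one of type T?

YES

send[Bool] ‖ recv[Bool]  match
  μX ‖ μX  match (μ self-dual)
    recv[Bool] ‖ send[Bool]  match
      offer{ack,done,ok} ‖ select{ack,done,ok}  match same labels
        case ack:
          offer{more,stop,done} ‖ select{more,stop,done}  match same labels
            case more:
              select{err,data,stop} ‖ offer{err,data,stop}  match same labels
                case err:
                  X ‖ X  match
                case data:
                  X ‖ X  match
                case stop:
                  X ‖ X  match
            case stop:
              send[Bool] ‖ recv[Bool]  match
                X ‖ X  match
            case done:
              send[Unit] ‖ recv[Unit]  match
                X ‖ X  match
        case done:
          recv[Bool] ‖ send[Bool]  match
            send[Unit] ‖ recv[Unit]  match
              X ‖ X  match
        case ok:
          offer{stop,ack} ‖ select{stop,ack}  match same labels
            case stop:
              recv[Str] ‖ send[Str]  match
                X ‖ X  match
            case ack:
              select{done,data} ‖ offer{done,data}  match same labels
                case done:
                  X ‖ X  match
                case data:
                  X ‖ X  match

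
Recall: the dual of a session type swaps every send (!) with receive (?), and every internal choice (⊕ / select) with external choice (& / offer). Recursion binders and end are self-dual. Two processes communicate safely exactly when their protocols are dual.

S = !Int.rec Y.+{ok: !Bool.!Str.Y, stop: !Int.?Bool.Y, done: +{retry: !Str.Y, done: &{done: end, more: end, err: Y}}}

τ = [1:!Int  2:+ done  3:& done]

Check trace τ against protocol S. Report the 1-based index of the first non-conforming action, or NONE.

@1 !Int  match  residual = rec Y.…
@2 + done  match  residual = +{retry: !Str.rec Y.…, done: &{done: end, more: end, err: rec Y.…}}
@3 got & done, protocol expects + retry or + done  ✗

3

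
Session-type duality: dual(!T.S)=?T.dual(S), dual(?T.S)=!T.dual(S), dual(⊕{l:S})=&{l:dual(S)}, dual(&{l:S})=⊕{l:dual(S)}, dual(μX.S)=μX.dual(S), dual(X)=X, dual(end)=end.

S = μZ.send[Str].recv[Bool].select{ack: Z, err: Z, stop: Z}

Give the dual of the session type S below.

μZ → μZ  (μ self-dual)
  send[Str] → recv[Str]
    recv[Bool] → send[Bool]
      select{ack,err,stop} → offer{ack,err,stop}  (⊕→&)
        [ack]
          Z self-dual
        [err]
          Z self-dual
        [stop]
          Z self-dual

μZ.recv[Str].send[Bool].offer{ack: Z, err: Z, stop: Z}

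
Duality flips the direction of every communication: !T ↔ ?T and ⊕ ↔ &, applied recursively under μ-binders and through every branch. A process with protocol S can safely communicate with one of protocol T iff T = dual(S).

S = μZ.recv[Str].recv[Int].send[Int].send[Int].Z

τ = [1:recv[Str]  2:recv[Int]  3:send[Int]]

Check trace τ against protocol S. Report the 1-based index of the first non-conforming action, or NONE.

@1 recv[Str]  match  state: recv[Int].send[Int].send[Int].μZ.…
@2 recv[Int]  match  state: send[Int].send[Int].μZ.…
@3 send[Int]  match  state: send[Int].μZ.…
all 3 steps conform

NONE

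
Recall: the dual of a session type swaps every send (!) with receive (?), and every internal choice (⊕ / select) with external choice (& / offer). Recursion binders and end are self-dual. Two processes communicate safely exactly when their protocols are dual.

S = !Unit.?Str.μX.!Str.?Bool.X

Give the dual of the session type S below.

!Unit → ?Unit
  ?Str → !Str
    μX → μX  (μ self-dual)
      !Str → ?Str
        ?Bool → !Bool
          X self-dual

?Unit.!Str.μX.?Str.!Bool.X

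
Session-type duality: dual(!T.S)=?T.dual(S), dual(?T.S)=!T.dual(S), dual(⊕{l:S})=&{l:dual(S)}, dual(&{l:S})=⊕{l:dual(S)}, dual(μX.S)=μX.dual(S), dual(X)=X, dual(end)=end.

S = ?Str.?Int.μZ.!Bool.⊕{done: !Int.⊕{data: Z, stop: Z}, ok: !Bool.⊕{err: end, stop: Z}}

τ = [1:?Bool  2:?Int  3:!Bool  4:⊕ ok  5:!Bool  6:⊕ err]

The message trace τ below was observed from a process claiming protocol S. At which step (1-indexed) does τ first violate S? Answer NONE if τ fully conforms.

[1] got ?Bool, protocol expects ?Str  ✗

1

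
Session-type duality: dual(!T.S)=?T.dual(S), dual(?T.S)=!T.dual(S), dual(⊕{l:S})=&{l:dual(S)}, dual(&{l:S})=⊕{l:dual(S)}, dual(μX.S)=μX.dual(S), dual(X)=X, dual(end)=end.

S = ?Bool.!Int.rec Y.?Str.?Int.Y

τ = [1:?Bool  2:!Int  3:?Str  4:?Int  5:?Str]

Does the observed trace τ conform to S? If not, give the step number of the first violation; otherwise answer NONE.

NONE

[1] ?Bool  ✓  residual = !Int.rec Y.…
[2] !Int  ✓  residual = rec Y.…
[3] ?Str  ✓  residual = ?Int.rec Y.…
[4] ?Int  ✓  residual = rec Y.…
[5] ?Str  ✓  residual = ?Int.rec Y.…
trace exhausted — no violation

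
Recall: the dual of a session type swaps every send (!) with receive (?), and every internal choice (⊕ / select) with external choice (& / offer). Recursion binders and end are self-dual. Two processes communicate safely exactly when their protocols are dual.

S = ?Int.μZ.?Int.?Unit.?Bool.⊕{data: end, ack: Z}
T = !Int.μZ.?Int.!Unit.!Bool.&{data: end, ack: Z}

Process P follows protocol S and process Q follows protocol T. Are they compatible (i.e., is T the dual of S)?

NO

?Int vs !Int  ok
  μZ vs μZ  ok (binder kept)
    ?Int vs ?Int  ✗ same direction on both sides — not dual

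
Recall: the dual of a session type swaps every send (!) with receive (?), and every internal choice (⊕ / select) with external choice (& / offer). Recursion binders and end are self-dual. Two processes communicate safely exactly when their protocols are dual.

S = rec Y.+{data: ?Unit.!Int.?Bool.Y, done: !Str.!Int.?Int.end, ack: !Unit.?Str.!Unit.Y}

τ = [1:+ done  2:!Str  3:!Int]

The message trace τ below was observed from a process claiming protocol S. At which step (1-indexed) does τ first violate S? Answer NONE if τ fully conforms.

step 1: + done  match  residual = !Str.!Int.?Int.end
step 2: !Str  match  residual = !Int.?Int.end
step 3: !Int  match  residual = ?Int.end
trace exhausted — no violation

NONE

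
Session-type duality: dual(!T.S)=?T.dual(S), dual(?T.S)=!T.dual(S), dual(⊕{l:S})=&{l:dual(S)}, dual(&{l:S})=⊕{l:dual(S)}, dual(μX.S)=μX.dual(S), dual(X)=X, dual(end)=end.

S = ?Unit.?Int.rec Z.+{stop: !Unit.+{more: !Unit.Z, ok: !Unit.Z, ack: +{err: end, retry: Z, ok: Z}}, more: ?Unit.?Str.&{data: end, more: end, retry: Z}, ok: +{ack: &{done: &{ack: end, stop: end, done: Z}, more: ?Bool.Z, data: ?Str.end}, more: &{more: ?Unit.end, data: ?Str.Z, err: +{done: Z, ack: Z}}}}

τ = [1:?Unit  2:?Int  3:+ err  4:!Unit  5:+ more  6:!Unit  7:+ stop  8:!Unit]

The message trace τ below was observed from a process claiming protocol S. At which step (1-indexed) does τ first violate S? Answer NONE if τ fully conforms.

3

@1 ?Unit  ✓  state: ?Int.rec Z.…
@2 ?Int  ✓  state: rec Z.…
@3 got + err, protocol expects + stop or + more or + ok  ✗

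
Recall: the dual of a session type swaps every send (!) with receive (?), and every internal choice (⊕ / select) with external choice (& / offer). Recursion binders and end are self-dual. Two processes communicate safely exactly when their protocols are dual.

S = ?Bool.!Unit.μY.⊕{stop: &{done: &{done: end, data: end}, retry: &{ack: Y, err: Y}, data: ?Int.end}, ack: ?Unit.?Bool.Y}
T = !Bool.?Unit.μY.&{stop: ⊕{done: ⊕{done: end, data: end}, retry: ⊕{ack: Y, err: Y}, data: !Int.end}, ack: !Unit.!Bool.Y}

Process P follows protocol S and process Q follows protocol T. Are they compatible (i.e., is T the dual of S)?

?Bool ‖ !Bool  ok
  !Unit ‖ ?Unit  ok
    μY ‖ μY  ok (binder kept)
      ⊕{stop,ack} ‖ &{stop,ack}  ok same labels
        [stop]
          &{done,retry,data} ‖ ⊕{done,retry,data}  ok same labels
            [done]
              &{done,data} ‖ ⊕{done,data}  ok same labels
                [done]
                  end ‖ end  ok
                [data]
                  end ‖ end  ok
            [retry]
              &{ack,err} ‖ ⊕{ack,err}  ok same labels
                [ack]
                  Y ‖ Y  ok
                [err]
                  Y ‖ Y  ok
            [data]
              ?Int ‖ !Int  ok
                end ‖ end  ok
        [ack]
          ?Unit ‖ !Unit  ok
            ?Bool ‖ !Bool  ok
              Y ‖ Y  ok

YES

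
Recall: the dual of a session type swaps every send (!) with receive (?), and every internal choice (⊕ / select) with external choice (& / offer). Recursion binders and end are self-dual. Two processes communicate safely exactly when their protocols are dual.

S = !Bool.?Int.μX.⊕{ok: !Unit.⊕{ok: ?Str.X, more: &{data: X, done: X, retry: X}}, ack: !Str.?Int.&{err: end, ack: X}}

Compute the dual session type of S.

!Bool = ?Bool
  ?Int = !Int
    μX = μX  (binder kept)
      ⊕{ok,ack} = &{ok,ack}  (internal→external)
        case ok:
          !Unit = ?Unit
            ⊕{ok,more} = &{ok,more}  (internal→external)
              case ok:
                ?Str = !Str
                  X ↦ X
              case more:
                &{data,done,retry} = ⊕{data,done,retry}  (offer→select)
                  case data:
                    X ↦ X
                  case done:
                    X ↦ X
                  case retry:
                    X ↦ X
        case ack:
          !Str = ?Str
            ?Int = !Int
              &{err,ack} = ⊕{err,ack}  (offer→select)
                case err:
                  end ↦ end
                case ack:
                  X ↦ X

?Bool.!Int.μX.&{ok: ?Unit.&{ok: !Str.X, more: ⊕{data: X, done: X, retry: X}}, ack: ?Str.!Int.⊕{err: end, ack: X}}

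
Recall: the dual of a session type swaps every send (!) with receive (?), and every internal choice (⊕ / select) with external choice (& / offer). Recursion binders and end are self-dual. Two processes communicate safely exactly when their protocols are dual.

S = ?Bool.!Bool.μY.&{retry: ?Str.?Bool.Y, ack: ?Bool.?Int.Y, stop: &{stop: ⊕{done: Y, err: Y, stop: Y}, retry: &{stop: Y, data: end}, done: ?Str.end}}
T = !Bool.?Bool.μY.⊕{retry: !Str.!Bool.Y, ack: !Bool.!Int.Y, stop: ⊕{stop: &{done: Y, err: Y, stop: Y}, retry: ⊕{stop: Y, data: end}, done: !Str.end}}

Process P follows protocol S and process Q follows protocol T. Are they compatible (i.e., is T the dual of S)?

YES

?Bool vs !Bool  match
  !Bool vs ?Bool  match
    μY vs μY  match (binder kept)
      &{retry,ack,stop} vs ⊕{retry,ack,stop}  match labels match
        [retry]
          ?Str vs !Str  match
            ?Bool vs !Bool  match
              Y vs Y  match
        [ack]
          ?Bool vs !Bool  match
            ?Int vs !Int  match
              Y vs Y  match
        [stop]
          &{stop,retry,done} vs ⊕{stop,retry,done}  match labels match
            [stop]
              ⊕{done,err,stop} vs &{done,err,stop}  match labels match
                [done]
                  Y vs Y  match
                [err]
                  Y vs Y  match
                [stop]
                  Y vs Y  match
            [retry]
              &{stop,data} vs ⊕{stop,data}  match labels match
                [stop]
                  Y vs Y  match
                [data]
                  end vs end  match
            [done]
              ?Str vs !Str  match
                end vs end  match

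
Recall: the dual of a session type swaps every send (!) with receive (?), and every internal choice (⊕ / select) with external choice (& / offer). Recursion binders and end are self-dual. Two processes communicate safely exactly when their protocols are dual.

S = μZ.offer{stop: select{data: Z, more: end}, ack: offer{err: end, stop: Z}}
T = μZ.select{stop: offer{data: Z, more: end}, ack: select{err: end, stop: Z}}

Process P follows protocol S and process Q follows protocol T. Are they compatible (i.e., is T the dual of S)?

μZ ‖ μZ  ✓ (binder kept)
  offer{stop,ack} ‖ select{stop,ack}  ✓ same labels
    • stop:
      select{data,more} ‖ offer{data,more}  ✓ same labels
        • data:
          Z ‖ Z  ✓
        • more:
          end ‖ end  ✓
    • ack:
      offer{err,stop} ‖ select{err,stop}  ✓ same labels
        • err:
          end ‖ end  ✓
        • stop:
          Z ‖ Z  ✓

YES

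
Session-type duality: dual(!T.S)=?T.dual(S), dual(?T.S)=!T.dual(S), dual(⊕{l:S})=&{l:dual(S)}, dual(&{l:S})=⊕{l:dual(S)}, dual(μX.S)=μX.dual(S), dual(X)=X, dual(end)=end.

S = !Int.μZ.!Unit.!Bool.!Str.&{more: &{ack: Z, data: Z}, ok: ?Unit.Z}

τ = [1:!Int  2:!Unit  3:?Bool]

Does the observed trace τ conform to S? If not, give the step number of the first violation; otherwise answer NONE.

3

step 1: !Int  ok  cont: μZ.…
step 2: !Unit  ok  cont: !Bool.!Str.&{more: &{ack: μZ.…, data: μZ.…}, ok: ?Unit.μZ.…}
step 3: got ?Bool, protocol expects !Bool  ✗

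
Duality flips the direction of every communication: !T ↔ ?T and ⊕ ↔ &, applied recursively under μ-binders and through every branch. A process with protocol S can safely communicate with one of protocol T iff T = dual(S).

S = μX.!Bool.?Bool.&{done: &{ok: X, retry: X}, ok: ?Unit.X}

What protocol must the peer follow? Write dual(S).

μX.?Bool.!Bool.⊕{done: ⊕{ok: X, retry: X}, ok: !Unit.X}

μX → μX  (rec unchanged)
  !Bool → ?Bool
    ?Bool → !Bool
      &{done,ok} → ⊕{done,ok}  (offer→select)
        • done:
          &{ok,retry} → ⊕{ok,retry}  (offer→select)
            • ok:
              X self-dual
            • retry:
              X self-dual
        • ok:
          ?Unit → !Unit
            X self-dual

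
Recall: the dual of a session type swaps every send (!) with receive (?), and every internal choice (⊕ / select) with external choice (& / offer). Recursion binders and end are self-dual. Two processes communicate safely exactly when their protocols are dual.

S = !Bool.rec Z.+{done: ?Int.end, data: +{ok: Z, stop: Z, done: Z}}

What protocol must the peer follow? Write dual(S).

!Bool ↦ ?Bool
  rec Z ↦ rec Z  (binder kept)
    +{done,data} ↦ &{done,data}  (internal→external)
      • done:
        ?Int ↦ !Int
          dual(end) = end
      • data:
        +{ok,stop,done} ↦ &{ok,stop,done}  (internal→external)
          • ok:
            dual(Z) = Z
          • stop:
            dual(Z) = Z
          • done:
            dual(Z) = Z

?Bool.rec Z.&{done: !Int.end, data: &{ok: Z, stop: Z, done: Z}}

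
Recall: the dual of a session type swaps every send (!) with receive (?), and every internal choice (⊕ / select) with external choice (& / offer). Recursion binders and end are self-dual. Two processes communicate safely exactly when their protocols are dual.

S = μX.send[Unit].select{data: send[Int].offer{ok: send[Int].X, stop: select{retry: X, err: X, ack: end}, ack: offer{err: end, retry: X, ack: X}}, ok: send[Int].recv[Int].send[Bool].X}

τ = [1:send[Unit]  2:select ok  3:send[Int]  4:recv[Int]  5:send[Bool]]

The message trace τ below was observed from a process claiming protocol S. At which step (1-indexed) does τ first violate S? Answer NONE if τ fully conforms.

NONE

[1] send[Unit]  match  cont: select{data: send[Int].offer{ok: send[Int].μX.…, stop: select{retry: μX.…, err: μX.…, ack: end}, ack: offer{err: end, retry: μX.…, ack: μX.…}}, ok: send[Int].recv[Int].send[Bool].μX.…}
[2] select ok  match  cont: send[Int].recv[Int].send[Bool].μX.…
[3] send[Int]  match  cont: recv[Int].send[Bool].μX.…
[4] recv[Int]  match  cont: send[Bool].μX.…
[5] send[Bool]  match  cont: μX.…
trace exhausted — no violation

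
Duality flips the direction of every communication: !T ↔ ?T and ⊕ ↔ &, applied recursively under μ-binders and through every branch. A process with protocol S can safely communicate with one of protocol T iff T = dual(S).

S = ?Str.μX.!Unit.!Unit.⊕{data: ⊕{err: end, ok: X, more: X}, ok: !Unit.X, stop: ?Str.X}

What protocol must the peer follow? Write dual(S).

!Str.μX.?Unit.?Unit.&{data: &{err: end, ok: X, more: X}, ok: ?Unit.X, stop: !Str.X}

?Str ↦ !Str
  μX ↦ μX  (rec unchanged)
    !Unit ↦ ?Unit
      !Unit ↦ ?Unit
        ⊕{data,ok,stop} ↦ &{data,ok,stop}  (⊕→&)
          [data]
            ⊕{err,ok,more} ↦ &{err,ok,more}  (⊕→&)
              [err]
                end self-dual
              [ok]
                X self-dual
              [more]
                X self-dual
          [ok]
            !Unit ↦ ?Unit
              X self-dual
          [stop]
            ?Str ↦ !Str
              X self-dual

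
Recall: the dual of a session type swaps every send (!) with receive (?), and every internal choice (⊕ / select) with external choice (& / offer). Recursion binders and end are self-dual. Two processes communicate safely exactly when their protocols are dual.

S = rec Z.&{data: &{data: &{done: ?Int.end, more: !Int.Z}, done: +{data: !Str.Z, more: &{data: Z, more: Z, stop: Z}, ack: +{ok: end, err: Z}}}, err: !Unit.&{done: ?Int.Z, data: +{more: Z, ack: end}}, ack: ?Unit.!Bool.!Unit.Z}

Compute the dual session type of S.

rec Z ↦ rec Z  (μ self-dual)
  &{data,err,ack} ↦ +{data,err,ack}  (external→internal)
    • data:
      &{data,done} ↦ +{data,done}  (external→internal)
        • data:
          &{done,more} ↦ +{done,more}  (external→internal)
            • done:
              ?Int ↦ !Int
                dual(end) = end
            • more:
              !Int ↦ ?Int
                dual(Z) = Z
        • done:
          +{data,more,ack} ↦ &{data,more,ack}  (internal→external)
            • data:
              !Str ↦ ?Str
                dual(Z) = Z
            • more:
              &{data,more,stop} ↦ +{data,more,stop}  (external→internal)
                • data:
                  dual(Z) = Z
                • more:
                  dual(Z) = Z
                • stop:
                  dual(Z) = Z
            • ack:
              +{ok,err} ↦ &{ok,err}  (internal→external)
                • ok:
                  dual(end) = end
                • err:
                  dual(Z) = Z
    • err:
      !Unit ↦ ?Unit
        &{done,data} ↦ +{done,data}  (external→internal)
          • done:
            ?Int ↦ !Int
              dual(Z) = Z
          • data:
            +{more,ack} ↦ &{more,ack}  (internal→external)
              • more:
                dual(Z) = Z
              • ack:
                dual(end) = end
    • ack:
      ?Unit ↦ !Unit
        !Bool ↦ ?Bool
          !Unit ↦ ?Unit
            dual(Z) = Z

rec Z.+{data: +{data: +{done: !Int.end, more: ?Int.Z}, done: &{data: ?Str.Z, more: +{data: Z, more: Z, stop: Z}, ack: &{ok: end, err: Z}}}, err: ?Unit.+{done: !Int.Z, data: &{more: Z, ack: end}}, ack: !Unit.?Bool.?Unit.Z}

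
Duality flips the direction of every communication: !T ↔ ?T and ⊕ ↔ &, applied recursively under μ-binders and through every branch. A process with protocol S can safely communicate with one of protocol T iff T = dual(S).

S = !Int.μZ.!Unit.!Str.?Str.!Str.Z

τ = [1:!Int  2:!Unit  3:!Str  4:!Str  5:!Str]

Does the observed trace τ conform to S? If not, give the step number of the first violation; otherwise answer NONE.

@1 !Int  match  now at μZ.…
@2 !Unit  match  now at !Str.?Str.!Str.μZ.…
@3 !Str  match  now at ?Str.!Str.μZ.…
@4 got !Str, protocol expects ?Str  ✗

4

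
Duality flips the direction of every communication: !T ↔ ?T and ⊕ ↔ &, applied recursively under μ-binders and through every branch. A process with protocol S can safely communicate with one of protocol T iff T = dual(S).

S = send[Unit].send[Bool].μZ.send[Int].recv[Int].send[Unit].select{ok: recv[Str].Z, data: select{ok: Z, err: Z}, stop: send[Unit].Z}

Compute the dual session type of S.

send[Unit] = recv[Unit]
  send[Bool] = recv[Bool]
    μZ = μZ  (binder kept)
      send[Int] = recv[Int]
        recv[Int] = send[Int]
          send[Unit] = recv[Unit]
            select{ok,data,stop} = offer{ok,data,stop}  (select→offer)
              case ok:
                recv[Str] = send[Str]
                  dual(Z) = Z
              case data:
                select{ok,err} = offer{ok,err}  (select→offer)
                  case ok:
                    dual(Z) = Z
                  case err:
                    dual(Z) = Z
              case stop:
                send[Unit] = recv[Unit]
                  dual(Z) = Z

recv[Unit].recv[Bool].μZ.recv[Int].send[Int].recv[Unit].offer{ok: send[Str].Z, data: offer{ok: Z, err: Z}, stop: recv[Unit].Z}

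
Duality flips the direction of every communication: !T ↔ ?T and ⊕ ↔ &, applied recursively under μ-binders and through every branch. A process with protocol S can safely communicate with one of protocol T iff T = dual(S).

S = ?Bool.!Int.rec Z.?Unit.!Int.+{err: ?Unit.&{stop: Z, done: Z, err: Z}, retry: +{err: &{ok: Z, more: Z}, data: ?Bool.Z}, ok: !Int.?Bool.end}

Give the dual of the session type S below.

?Bool = !Bool
  !Int = ?Int
    rec Z = rec Z  (binder kept)
      ?Unit = !Unit
        !Int = ?Int
          +{err,retry,ok} = &{err,retry,ok}  (⊕→&)
            • err:
              ?Unit = !Unit
                &{stop,done,err} = +{stop,done,err}  (offer→select)
                  • stop:
                    Z self-dual
                  • done:
                    Z self-dual
                  • err:
                    Z self-dual
            • retry:
              +{err,data} = &{err,data}  (⊕→&)
                • err:
                  &{ok,more} = +{ok,more}  (offer→select)
                    • ok:
                      Z self-dual
                    • more:
                      Z self-dual
                • data:
                  ?Bool = !Bool
                    Z self-dual
            • ok:
              !Int = ?Int
                ?Bool = !Bool
                  end self-dual

!Bool.?Int.rec Z.!Unit.?Int.&{err: !Unit.+{stop: Z, done: Z, err: Z}, retry: &{err: +{ok: Z, more: Z}, data: !Bool.Z}, ok: ?Int.!Bool.end}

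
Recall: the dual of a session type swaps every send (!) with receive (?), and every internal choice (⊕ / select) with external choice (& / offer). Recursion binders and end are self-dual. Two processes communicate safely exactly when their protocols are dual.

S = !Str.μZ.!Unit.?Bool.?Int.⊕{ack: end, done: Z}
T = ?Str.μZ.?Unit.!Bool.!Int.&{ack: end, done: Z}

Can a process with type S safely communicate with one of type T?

!Str vs ?Str  ✓
  μZ vs μZ  ✓ (rec unchanged)
    !Unit vs ?Unit  ✓
      ?Bool vs !Bool  ✓
        ?Int vs !Int  ✓
          ⊕{ack,done} vs &{ack,done}  ✓ label sets agree
            • ack:
              end vs end  ✓
            • done:
              Z vs Z  ✓

YES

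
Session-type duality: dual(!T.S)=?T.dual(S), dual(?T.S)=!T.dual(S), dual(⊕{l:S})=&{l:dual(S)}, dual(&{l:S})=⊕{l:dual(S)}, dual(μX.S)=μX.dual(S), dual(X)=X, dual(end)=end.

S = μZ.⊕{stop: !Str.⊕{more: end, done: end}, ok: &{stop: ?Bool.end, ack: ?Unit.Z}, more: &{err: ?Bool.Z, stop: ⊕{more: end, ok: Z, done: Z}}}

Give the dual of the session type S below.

μZ.&{stop: ?Str.&{more: end, done: end}, ok: ⊕{stop: !Bool.end, ack: !Unit.Z}, more: ⊕{err: !Bool.Z, stop: &{more: end, ok: Z, done: Z}}}

μZ = μZ  (μ self-dual)
  ⊕{stop,ok,more} = &{stop,ok,more}  (internal→external)
    [stop]
      !Str = ?Str
        ⊕{more,done} = &{more,done}  (internal→external)
          [more]
            dual(end) = end
          [done]
            dual(end) = end
    [ok]
      &{stop,ack} = ⊕{stop,ack}  (&→⊕)
        [stop]
          ?Bool = !Bool
            dual(end) = end
        [ack]
          ?Unit = !Unit
            dual(Z) = Z
    [more]
      &{err,stop} = ⊕{err,stop}  (&→⊕)
        [err]
          ?Bool = !Bool
            dual(Z) = Z
        [stop]
          ⊕{more,ok,done} = &{more,ok,done}  (internal→external)
            [more]
              dual(end) = end
            [ok]
              dual(Z) = Z
            [done]
              dual(Z) = Z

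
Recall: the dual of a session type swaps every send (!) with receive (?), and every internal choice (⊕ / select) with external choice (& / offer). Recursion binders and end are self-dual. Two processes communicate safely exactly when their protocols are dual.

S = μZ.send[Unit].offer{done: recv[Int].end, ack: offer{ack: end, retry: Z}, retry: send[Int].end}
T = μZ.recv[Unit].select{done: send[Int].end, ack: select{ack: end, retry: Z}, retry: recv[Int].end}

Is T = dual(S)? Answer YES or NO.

YES

μZ ‖ μZ  match (binder kept)
  send[Unit] ‖ recv[Unit]  match
    offer{done,ack,retry} ‖ select{done,ack,retry}  match same labels
      case done:
        recv[Int] ‖ send[Int]  match
          end ‖ end  match
      case ack:
        offer{ack,retry} ‖ select{ack,retry}  match same labels
          case ack:
            end ‖ end  match
          case retry:
            Z ‖ Z  match
      case retry:
        send[Int] ‖ recv[Int]  match
          end ‖ end  match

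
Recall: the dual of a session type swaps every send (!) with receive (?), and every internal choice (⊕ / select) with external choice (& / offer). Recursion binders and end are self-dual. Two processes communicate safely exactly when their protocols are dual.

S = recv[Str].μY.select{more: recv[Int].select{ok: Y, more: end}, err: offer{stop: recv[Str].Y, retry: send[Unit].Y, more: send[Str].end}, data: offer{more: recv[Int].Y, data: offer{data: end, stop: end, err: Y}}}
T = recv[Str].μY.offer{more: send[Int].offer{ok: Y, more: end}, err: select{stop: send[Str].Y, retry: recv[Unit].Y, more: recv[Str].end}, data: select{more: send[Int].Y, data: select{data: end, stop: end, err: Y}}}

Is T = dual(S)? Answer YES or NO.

NO

recv[Str] ‖ recv[Str]  ✗ same direction on both sides — not dual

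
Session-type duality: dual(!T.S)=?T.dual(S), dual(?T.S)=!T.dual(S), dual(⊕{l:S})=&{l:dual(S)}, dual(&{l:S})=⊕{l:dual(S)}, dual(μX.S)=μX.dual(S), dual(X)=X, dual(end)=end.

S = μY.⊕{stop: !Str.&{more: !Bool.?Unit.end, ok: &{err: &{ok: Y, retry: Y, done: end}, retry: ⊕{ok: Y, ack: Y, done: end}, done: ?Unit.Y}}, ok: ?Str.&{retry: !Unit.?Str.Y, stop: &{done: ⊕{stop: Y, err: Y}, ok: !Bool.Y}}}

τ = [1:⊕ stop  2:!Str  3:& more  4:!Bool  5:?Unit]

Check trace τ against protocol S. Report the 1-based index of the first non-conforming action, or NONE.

@1 ⊕ stop  match  now at !Str.&{more: !Bool.?Unit.end, ok: &{err: &{ok: μY.…, retry: μY.…, done: end}, retry: ⊕{ok: μY.…, ack: μY.…, done: end}, done: ?Unit.μY.…}}
@2 !Str  match  now at &{more: !Bool.?Unit.end, ok: &{err: &{ok: μY.…, retry: μY.…, done: end}, retry: ⊕{ok: μY.…, ack: μY.…, done: end}, done: ?Unit.μY.…}}
@3 & more  match  now at !Bool.?Unit.end
@4 !Bool  match  now at ?Unit.end
@5 ?Unit  match  now at end
trace exhausted — no violation

NONE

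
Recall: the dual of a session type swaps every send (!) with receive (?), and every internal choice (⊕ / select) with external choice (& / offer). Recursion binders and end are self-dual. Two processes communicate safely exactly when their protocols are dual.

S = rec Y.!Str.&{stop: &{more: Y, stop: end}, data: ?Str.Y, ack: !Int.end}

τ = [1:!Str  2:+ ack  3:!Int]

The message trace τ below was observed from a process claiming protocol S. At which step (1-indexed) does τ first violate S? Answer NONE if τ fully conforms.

2

@1 !Str  ok  now at &{stop: &{more: rec Y.…, stop: end}, data: ?Str.rec Y.…, ack: !Int.end}
@2 got + ack, protocol expects & stop or & data or & ack  ✗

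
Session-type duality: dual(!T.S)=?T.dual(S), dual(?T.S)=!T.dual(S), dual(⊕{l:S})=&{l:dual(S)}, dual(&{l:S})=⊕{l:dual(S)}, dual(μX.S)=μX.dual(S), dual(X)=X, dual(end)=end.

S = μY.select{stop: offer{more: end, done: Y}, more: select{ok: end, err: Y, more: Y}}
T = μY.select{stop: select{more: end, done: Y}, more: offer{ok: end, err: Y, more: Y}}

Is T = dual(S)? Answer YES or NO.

NO

μY ‖ μY  ✓ (rec unchanged)
  select{stop,more} ‖ select{stop,more}  ✗ choice polarity not flipped — not dual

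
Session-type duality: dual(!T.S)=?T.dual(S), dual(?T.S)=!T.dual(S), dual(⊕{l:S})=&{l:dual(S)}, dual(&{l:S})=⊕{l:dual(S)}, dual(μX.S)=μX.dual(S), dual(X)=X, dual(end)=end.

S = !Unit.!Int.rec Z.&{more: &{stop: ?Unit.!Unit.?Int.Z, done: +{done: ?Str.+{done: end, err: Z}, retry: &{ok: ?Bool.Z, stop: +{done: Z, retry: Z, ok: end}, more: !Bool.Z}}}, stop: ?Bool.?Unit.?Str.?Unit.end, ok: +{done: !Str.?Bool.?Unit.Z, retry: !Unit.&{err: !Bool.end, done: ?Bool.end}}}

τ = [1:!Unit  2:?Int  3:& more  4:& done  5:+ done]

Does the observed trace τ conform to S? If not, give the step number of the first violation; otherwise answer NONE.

@1 !Unit  ✓  now at !Int.rec Z.…
@2 got ?Int, protocol expects !Int  ✗

2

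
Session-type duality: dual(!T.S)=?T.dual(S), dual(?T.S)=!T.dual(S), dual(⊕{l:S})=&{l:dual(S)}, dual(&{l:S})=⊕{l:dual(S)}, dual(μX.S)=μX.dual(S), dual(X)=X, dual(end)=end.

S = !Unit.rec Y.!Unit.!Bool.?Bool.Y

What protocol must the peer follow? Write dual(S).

!Unit ↦ ?Unit
  rec Y ↦ rec Y  (rec unchanged)
    !Unit ↦ ?Unit
      !Bool ↦ ?Bool
        ?Bool ↦ !Bool
          Y ↦ Y

?Unit.rec Y.?Unit.?Bool.!Bool.Y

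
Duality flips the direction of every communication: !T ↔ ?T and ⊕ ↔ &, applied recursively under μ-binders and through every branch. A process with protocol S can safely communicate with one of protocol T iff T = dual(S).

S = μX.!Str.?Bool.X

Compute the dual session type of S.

μX → μX  (rec unchanged)
  !Str → ?Str
    ?Bool → !Bool
      dual(X) = X

μX.?Str.!Bool.X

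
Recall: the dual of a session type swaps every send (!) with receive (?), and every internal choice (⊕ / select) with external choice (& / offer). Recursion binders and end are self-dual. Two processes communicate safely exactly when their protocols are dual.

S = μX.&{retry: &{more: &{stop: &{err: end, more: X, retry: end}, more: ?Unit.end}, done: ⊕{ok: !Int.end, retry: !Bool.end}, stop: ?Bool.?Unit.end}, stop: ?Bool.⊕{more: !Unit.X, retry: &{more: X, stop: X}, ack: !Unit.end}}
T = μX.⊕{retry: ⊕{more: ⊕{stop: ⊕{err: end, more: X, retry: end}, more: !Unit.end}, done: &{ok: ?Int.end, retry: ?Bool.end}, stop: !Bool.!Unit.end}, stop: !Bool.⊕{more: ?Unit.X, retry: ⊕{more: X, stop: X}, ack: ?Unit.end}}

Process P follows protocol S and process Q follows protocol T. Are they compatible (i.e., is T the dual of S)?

μX ‖ μX  ok (rec unchanged)
  &{retry,stop} ‖ ⊕{retry,stop}  ok same labels
    • retry:
      &{more,done,stop} ‖ ⊕{more,done,stop}  ok same labels
        • more:
          &{stop,more} ‖ ⊕{stop,more}  ok same labels
            • stop:
              &{err,more,retry} ‖ ⊕{err,more,retry}  ok same labels
                • err:
                  end ‖ end  ok
                • more:
                  X ‖ X  ok
                • retry:
                  end ‖ end  ok
            • more:
              ?Unit ‖ !Unit  ok
                end ‖ end  ok
        • done:
          ⊕{ok,retry} ‖ &{ok,retry}  ok same labels
            • ok:
              !Int ‖ ?Int  ok
                end ‖ end  ok
            • retry:
              !Bool ‖ ?Bool  ok
                end ‖ end  ok
        • stop:
          ?Bool ‖ !Bool  ok
            ?Unit ‖ !Unit  ok
              end ‖ end  ok
    • stop:
      ?Bool ‖ !Bool  ok
        ⊕{more,retry,ack} ‖ ⊕{more,retry,ack}  ✗ choice polarity not flipped — not dual

NO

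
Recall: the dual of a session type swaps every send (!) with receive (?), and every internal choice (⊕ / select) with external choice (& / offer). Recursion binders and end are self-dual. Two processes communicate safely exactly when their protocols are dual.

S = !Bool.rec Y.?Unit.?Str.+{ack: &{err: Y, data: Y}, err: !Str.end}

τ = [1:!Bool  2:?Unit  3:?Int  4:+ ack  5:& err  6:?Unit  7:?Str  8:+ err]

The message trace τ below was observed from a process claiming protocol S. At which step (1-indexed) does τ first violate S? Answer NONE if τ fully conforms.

3

@1 !Bool  ok  residual = rec Y.…
@2 ?Unit  ok  residual = ?Str.+{ack: &{err: rec Y.…, data: rec Y.…}, err: !Str.end}
@3 got ?Int, protocol expects ?Str  ✗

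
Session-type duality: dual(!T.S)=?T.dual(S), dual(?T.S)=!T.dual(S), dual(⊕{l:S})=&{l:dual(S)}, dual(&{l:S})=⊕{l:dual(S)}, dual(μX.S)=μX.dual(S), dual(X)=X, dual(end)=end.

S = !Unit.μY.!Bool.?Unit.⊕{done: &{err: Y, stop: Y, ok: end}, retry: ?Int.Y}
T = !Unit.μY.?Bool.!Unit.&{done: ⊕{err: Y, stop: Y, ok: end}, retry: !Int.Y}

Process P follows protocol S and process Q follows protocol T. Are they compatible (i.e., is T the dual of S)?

NO

!Unit | !Unit  ✗ same direction on both sides — not dual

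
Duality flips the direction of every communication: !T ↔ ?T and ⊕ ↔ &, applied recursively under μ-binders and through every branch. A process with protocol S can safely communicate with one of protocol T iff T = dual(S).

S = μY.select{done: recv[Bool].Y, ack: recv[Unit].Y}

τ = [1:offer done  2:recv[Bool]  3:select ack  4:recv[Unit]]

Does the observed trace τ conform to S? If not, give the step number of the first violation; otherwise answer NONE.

1

step 1: got offer done, protocol expects select done or select ack  ✗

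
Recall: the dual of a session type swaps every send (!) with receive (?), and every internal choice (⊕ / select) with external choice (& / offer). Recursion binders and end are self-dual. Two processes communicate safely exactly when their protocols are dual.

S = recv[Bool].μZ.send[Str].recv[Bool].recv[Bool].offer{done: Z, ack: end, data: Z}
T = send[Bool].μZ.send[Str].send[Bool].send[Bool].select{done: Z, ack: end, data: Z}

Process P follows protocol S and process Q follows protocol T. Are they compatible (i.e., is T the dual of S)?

recv[Bool] | send[Bool]  match
  μZ | μZ  match (rec unchanged)
    send[Str] | send[Str]  ✗ same direction on both sides — not dual

NO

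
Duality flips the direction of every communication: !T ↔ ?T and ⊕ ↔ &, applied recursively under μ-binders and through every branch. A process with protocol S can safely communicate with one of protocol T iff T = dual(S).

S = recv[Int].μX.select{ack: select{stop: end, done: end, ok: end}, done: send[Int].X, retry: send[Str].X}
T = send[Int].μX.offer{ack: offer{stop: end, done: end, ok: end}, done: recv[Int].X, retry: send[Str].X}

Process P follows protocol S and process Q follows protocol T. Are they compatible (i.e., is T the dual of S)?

NO

recv[Int] | send[Int]  ✓
  μX | μX  ✓ (μ self-dual)
    select{ack,done,retry} | offer{ack,done,retry}  ✓ same labels
      case ack:
        select{stop,done,ok} | offer{stop,done,ok}  ✓ same labels
          case stop:
            end | end  ✓
          case done:
            end | end  ✓
          case ok:
            end | end  ✓
      case done:
        send[Int] | recv[Int]  ✓
          X | X  ✓
      case retry:
        send[Str] | send[Str]  ✗ same direction on both sides — not dual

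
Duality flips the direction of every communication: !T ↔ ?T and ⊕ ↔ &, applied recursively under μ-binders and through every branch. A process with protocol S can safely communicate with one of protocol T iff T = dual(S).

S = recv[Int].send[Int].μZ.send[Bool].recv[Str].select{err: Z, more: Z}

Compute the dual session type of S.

recv[Int] ↦ send[Int]
  send[Int] ↦ recv[Int]
    μZ ↦ μZ  (binder kept)
      send[Bool] ↦ recv[Bool]
        recv[Str] ↦ send[Str]
          select{err,more} ↦ offer{err,more}  (internal→external)
            • err:
              Z ↦ Z
            • more:
              Z ↦ Z

send[Int].recv[Int].μZ.recv[Bool].send[Str].offer{err: Z, more: Z}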